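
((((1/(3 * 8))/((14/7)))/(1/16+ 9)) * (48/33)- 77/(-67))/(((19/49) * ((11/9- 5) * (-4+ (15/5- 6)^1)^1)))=0.11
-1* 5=-5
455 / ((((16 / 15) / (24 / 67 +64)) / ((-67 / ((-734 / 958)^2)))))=-844038870675 / 269378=-3133288.06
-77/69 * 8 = -8.93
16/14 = 8/7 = 1.14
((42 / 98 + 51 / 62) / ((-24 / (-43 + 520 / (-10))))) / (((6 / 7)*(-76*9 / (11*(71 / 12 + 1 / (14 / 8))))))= -5425475 / 8999424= -0.60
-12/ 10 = -6/ 5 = -1.20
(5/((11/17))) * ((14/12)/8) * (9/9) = 595/528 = 1.13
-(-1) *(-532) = -532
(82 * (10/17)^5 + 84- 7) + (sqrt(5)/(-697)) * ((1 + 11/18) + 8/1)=117528989/1419857- 173 * sqrt(5)/12546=82.74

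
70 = 70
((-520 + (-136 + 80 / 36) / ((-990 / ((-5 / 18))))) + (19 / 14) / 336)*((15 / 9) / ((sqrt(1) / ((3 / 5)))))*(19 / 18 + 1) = -241935341777 / 226328256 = -1068.96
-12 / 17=-0.71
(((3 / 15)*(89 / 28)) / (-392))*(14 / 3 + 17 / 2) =-7031 / 329280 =-0.02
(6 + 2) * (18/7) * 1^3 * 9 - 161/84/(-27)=420065/2268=185.21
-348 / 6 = -58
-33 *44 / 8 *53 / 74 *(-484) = 2327919 / 37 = 62916.73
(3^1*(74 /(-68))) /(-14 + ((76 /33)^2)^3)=-143352944559 /5937058818340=-0.02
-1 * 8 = -8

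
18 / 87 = 6 / 29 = 0.21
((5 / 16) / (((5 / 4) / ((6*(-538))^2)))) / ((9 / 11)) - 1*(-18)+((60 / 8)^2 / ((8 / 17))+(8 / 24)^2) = 916998233 / 288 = 3184021.64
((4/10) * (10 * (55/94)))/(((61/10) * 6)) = 550/8601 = 0.06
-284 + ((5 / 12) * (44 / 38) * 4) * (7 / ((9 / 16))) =-133372 / 513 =-259.98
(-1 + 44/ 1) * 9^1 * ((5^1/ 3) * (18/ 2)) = 5805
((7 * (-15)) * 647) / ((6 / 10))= -113225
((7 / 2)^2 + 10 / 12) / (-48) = -157 / 576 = -0.27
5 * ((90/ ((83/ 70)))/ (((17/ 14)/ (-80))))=-35280000/ 1411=-25003.54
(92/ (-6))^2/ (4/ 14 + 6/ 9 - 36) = -161/ 24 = -6.71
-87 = -87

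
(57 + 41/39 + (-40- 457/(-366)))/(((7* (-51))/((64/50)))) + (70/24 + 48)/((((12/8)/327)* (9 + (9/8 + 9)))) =36964697108/63697725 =580.31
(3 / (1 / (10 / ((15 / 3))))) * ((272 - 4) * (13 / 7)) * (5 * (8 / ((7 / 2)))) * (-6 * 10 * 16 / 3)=-535142400 / 49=-10921273.47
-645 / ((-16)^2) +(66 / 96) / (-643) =-414911 / 164608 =-2.52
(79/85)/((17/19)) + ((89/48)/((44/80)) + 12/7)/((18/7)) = 10356431/3433320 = 3.02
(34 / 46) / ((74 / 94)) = 799 / 851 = 0.94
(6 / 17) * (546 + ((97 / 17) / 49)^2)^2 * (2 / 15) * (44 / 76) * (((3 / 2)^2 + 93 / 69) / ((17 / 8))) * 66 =275957030820795805308432 / 304038995970660265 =907636.96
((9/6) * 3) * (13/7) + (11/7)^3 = 12.24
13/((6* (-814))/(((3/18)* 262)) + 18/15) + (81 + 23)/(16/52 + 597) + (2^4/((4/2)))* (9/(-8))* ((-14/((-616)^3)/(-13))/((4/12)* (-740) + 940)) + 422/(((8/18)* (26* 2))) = 93070230881544072899/5081295776798072832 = 18.32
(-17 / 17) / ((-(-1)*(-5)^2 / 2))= -2 / 25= -0.08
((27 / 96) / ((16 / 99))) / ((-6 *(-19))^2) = 99 / 739328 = 0.00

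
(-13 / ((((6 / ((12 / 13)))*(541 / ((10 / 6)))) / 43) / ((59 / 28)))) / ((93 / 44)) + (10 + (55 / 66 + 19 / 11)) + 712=16835986271 / 23244606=724.30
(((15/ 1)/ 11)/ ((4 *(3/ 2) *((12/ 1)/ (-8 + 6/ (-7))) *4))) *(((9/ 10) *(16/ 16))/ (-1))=93/ 2464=0.04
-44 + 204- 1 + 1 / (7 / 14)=161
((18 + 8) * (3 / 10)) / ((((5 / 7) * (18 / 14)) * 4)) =637 / 300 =2.12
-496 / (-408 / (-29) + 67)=-14384 / 2351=-6.12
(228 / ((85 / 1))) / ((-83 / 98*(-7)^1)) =3192 / 7055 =0.45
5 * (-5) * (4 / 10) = -10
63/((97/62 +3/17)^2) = 69987708/3367225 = 20.78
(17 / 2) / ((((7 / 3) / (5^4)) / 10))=159375 / 7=22767.86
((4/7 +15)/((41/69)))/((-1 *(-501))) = 2507/47929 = 0.05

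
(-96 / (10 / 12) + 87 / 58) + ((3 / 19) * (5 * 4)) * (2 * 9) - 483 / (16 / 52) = -618111 / 380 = -1626.61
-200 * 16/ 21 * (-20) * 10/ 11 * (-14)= -1280000/ 33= -38787.88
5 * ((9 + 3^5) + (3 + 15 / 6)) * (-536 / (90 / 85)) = -5865850 / 9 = -651761.11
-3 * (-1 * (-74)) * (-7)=1554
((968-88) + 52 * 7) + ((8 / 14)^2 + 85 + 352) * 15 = 382391 / 49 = 7803.90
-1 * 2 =-2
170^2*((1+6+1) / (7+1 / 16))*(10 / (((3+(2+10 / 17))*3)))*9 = 377318400 / 2147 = 175742.15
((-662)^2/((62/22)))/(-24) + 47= -1196429/186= -6432.41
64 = 64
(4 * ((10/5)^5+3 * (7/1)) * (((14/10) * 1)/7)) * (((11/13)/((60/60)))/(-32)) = -583/520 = -1.12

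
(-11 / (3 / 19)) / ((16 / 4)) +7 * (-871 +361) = -3587.42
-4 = -4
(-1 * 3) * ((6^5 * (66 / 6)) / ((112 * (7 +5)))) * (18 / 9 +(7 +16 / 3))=-38313 / 14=-2736.64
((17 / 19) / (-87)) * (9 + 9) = -0.19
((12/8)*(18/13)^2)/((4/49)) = 11907/338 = 35.23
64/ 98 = 32/ 49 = 0.65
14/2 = 7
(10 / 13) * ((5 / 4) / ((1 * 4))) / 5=5 / 104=0.05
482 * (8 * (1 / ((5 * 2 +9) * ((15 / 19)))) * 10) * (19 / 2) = 73264 / 3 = 24421.33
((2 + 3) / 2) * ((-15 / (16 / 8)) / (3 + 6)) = -25 / 12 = -2.08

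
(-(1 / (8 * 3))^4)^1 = -1 / 331776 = -0.00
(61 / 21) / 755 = 61 / 15855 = 0.00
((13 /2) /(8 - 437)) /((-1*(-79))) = -1 /5214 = -0.00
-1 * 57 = -57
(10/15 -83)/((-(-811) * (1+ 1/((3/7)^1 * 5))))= -1235/17842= -0.07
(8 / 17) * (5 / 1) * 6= 240 / 17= 14.12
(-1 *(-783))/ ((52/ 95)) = 74385/ 52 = 1430.48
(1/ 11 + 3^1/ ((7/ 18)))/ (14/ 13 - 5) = -7813/ 3927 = -1.99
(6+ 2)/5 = 8/5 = 1.60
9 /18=1 /2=0.50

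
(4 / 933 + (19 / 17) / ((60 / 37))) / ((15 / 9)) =219993 / 528700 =0.42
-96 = -96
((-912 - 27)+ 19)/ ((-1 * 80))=23/ 2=11.50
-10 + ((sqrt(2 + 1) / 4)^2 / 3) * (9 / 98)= -15671 / 1568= -9.99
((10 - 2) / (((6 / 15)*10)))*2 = 4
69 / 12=23 / 4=5.75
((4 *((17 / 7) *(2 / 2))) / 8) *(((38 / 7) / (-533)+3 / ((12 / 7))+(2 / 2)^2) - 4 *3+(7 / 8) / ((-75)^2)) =-26430114761 / 2350530000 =-11.24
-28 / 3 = -9.33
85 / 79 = 1.08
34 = 34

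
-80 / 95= -16 / 19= -0.84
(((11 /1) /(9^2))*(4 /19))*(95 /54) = 110 /2187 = 0.05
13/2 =6.50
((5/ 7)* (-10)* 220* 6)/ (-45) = 4400/ 21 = 209.52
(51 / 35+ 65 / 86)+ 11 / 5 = 13283 / 3010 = 4.41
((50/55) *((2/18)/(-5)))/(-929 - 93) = 1/50589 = 0.00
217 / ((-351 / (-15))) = 1085 / 117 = 9.27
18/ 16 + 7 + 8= 129/ 8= 16.12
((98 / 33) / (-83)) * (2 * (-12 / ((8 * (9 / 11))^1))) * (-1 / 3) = -98 / 2241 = -0.04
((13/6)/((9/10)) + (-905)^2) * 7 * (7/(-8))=-270893315/54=-5016542.87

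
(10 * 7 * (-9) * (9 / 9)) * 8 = -5040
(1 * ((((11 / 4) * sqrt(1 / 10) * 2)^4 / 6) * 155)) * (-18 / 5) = -1361613 / 1600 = -851.01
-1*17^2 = -289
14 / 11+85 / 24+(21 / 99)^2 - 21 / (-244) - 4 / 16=2495315 / 531432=4.70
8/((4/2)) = 4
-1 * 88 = -88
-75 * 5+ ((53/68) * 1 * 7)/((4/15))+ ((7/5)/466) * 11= -354.51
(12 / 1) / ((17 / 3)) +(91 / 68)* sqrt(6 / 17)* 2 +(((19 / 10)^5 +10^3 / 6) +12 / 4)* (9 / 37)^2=91* sqrt(102) / 578 +31701088323 / 2327300000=15.21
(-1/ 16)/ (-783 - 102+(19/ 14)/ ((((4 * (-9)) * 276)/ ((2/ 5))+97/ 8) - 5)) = 1390641/ 19691477776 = 0.00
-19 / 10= -1.90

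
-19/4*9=-171/4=-42.75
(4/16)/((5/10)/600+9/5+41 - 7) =300/42961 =0.01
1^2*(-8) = -8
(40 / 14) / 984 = 5 / 1722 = 0.00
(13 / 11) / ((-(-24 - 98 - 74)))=0.01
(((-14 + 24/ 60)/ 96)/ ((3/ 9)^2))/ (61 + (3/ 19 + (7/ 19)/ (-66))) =-31977/ 1533700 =-0.02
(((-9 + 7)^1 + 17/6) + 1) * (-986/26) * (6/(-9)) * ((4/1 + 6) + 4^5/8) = 249458/39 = 6396.36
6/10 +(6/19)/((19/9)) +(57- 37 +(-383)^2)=146709.75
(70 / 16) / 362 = 35 / 2896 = 0.01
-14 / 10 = -7 / 5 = -1.40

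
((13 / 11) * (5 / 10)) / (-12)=-13 / 264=-0.05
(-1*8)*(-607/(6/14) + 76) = 32168/3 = 10722.67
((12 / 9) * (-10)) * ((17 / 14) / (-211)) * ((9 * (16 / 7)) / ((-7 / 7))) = -16320 / 10339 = -1.58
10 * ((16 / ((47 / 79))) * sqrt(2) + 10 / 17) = 100 / 17 + 12640 * sqrt(2) / 47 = 386.22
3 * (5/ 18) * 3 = 5/ 2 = 2.50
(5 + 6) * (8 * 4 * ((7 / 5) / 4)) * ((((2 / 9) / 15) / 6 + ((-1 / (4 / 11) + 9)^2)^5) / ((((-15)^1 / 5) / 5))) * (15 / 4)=-2974033355793630977 / 42467328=-70031092038.42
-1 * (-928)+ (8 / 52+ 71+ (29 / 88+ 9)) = 1153705 / 1144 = 1008.48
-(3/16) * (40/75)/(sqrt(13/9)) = -3 * sqrt(13)/130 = -0.08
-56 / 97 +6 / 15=-86 / 485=-0.18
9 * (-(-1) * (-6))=-54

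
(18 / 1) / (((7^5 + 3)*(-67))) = -9 / 563135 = -0.00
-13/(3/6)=-26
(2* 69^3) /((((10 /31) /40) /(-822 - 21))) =-68679405576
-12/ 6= -2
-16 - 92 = -108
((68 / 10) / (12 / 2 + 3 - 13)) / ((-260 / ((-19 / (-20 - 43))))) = 323 / 163800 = 0.00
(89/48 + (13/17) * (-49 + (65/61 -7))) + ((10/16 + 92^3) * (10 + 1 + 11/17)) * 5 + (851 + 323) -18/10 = 663899011693/14640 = 45348293.15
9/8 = 1.12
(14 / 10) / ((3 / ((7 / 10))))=49 / 150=0.33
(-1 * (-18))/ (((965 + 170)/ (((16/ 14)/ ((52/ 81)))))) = 2916/ 103285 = 0.03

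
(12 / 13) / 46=6 / 299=0.02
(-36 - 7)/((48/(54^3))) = -282123/2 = -141061.50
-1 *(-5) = 5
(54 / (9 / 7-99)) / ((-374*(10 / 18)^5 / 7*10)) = 8680203 / 444125000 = 0.02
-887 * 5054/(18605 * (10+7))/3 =-4482898/948855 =-4.72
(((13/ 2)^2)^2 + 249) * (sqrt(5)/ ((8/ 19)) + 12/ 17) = 97635/ 68 + 618355 * sqrt(5)/ 128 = 12238.03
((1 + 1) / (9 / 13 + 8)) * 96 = 2496 / 113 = 22.09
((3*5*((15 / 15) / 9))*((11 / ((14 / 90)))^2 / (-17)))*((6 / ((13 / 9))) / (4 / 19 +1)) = -418992750 / 249067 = -1682.25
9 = 9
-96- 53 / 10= -1013 / 10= -101.30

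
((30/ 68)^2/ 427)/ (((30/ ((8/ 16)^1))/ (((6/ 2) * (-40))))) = -225/ 246806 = -0.00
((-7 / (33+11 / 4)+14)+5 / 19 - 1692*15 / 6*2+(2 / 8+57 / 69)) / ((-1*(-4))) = -2111.21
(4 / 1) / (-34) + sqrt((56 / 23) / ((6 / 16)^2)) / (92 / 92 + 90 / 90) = -2 / 17 + 8*sqrt(322) / 69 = 1.96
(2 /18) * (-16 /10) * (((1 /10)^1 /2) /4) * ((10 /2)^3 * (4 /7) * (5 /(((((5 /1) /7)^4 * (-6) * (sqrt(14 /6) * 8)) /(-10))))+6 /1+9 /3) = -0.44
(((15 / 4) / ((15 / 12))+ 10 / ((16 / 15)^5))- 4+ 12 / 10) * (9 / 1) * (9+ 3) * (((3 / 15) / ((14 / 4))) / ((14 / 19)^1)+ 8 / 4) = 268107555609 / 160563200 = 1669.79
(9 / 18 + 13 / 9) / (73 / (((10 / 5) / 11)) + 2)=35 / 7263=0.00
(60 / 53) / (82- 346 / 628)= 1256 / 90365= 0.01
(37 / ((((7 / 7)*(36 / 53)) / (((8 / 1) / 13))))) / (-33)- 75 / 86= -626867 / 332046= -1.89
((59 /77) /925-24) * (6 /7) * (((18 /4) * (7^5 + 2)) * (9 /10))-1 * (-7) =-6981917126917 /4985750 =-1400374.49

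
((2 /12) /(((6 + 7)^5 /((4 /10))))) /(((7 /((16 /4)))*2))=2 /38985765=0.00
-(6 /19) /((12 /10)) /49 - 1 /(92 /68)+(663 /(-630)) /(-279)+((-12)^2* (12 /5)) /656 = -314359889 /1469659842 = -0.21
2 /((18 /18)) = 2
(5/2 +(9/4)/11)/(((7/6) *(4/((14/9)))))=119/132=0.90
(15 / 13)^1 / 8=15 / 104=0.14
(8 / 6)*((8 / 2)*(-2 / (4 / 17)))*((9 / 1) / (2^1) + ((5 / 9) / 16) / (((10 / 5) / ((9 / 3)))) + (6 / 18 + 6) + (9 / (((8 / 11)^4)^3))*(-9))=12926697577227731 / 77309411328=167207.30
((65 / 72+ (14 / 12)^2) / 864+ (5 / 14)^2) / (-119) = -396787 / 362734848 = -0.00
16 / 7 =2.29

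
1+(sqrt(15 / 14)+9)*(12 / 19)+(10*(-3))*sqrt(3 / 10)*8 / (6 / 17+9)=-136*sqrt(30) / 53+6*sqrt(210) / 133+127 / 19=-6.72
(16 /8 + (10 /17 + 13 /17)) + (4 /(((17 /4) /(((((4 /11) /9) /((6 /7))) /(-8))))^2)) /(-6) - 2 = 103469059 /76477203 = 1.35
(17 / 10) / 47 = 17 / 470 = 0.04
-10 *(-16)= 160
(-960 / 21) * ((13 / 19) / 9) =-4160 / 1197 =-3.48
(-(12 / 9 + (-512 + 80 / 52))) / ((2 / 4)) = 39712 / 39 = 1018.26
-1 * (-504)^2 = -254016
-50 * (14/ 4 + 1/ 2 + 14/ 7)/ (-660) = 0.45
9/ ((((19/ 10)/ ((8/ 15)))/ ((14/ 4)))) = 168/ 19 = 8.84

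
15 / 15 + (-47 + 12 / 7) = -310 / 7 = -44.29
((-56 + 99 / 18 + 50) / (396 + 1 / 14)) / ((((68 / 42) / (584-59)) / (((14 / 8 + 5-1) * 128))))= -5680080 / 18853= -301.28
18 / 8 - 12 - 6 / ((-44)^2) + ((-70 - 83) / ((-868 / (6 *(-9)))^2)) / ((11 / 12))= -474013017 / 45582152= -10.40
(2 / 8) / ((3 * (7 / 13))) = 0.15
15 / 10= 3 / 2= 1.50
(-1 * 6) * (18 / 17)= -108 / 17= -6.35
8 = 8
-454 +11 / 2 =-897 / 2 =-448.50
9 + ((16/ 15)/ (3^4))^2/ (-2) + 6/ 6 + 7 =25095697/ 1476225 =17.00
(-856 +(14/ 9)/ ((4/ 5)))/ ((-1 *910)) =15373/ 16380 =0.94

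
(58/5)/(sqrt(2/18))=174/5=34.80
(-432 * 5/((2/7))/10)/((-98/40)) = 2160/7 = 308.57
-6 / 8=-3 / 4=-0.75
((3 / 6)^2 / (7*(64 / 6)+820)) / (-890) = -3 / 9555040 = -0.00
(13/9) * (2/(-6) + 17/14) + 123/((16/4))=24209/756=32.02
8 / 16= 1 / 2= 0.50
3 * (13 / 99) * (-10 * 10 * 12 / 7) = -5200 / 77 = -67.53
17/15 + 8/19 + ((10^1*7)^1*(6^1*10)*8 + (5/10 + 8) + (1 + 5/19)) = 19158451/570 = 33611.32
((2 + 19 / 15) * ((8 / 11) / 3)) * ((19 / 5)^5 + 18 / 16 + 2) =974458933 / 1546875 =629.95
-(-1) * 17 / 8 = 17 / 8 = 2.12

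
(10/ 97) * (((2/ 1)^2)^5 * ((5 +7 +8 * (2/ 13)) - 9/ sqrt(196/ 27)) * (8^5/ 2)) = 28856811520/ 1261 - 2264924160 * sqrt(3)/ 679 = 17106508.70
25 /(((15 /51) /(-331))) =-28135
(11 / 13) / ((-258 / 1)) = -11 / 3354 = -0.00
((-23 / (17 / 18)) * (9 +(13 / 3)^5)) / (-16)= 1073755 / 459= 2339.34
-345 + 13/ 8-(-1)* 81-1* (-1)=-2091/ 8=-261.38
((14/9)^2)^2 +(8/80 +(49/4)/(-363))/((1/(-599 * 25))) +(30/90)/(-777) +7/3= -809266149371/822460716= -983.96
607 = 607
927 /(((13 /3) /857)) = 183332.08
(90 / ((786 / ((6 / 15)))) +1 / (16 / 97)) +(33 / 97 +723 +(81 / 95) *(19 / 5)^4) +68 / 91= 52496603619093 / 57816850000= 907.98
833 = 833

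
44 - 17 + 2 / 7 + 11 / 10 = 1987 / 70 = 28.39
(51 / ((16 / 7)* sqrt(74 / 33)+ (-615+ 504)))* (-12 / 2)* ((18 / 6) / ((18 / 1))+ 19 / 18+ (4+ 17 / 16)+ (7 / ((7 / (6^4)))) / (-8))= -1849157541 / 4303592 - 5336674* sqrt(2442) / 19904113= -442.93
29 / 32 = 0.91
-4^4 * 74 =-18944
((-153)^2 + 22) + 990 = 24421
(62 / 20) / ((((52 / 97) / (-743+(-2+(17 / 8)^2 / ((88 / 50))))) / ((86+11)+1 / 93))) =-14074140601 / 33792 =-416493.27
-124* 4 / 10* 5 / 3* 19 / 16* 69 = -13547 / 2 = -6773.50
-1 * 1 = -1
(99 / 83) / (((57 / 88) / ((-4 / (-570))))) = 0.01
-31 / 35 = -0.89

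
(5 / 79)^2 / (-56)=-25 / 349496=-0.00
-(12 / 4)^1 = -3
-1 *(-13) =13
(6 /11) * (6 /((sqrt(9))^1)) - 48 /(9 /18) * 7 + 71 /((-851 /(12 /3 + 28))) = -6305372 /9361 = -673.58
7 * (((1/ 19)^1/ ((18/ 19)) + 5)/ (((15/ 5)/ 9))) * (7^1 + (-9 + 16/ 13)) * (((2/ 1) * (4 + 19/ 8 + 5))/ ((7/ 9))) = -9555/ 4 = -2388.75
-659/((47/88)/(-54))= 3131568/47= 66629.11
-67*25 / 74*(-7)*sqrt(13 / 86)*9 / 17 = 105525*sqrt(1118) / 108188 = 32.61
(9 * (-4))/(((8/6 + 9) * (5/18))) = -12.54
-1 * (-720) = 720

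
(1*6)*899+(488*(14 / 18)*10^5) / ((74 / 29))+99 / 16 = 79279972199 / 5328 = 14879874.66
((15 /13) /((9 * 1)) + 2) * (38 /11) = 3154 /429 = 7.35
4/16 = 0.25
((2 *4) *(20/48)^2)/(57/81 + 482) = 75/26066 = 0.00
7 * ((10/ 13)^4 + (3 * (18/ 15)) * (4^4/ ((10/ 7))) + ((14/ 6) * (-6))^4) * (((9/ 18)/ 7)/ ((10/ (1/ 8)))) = 871589569/ 3570125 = 244.13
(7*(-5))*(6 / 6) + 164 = 129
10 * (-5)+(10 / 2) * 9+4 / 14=-33 / 7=-4.71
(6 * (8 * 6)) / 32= 9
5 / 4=1.25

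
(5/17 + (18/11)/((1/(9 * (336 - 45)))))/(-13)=-801469/2431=-329.69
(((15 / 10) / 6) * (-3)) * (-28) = 21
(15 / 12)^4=625 / 256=2.44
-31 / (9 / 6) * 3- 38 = -100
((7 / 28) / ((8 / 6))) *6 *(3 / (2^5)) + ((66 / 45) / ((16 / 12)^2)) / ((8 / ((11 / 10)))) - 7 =-43399 / 6400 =-6.78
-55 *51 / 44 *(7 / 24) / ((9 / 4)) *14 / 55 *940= -195755 / 99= -1977.32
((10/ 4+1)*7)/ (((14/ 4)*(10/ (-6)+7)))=21/ 16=1.31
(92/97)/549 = 92/53253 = 0.00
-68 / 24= -17 / 6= -2.83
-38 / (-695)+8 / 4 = 1428 / 695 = 2.05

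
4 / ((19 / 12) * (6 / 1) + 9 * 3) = 8 / 73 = 0.11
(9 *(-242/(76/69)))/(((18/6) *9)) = -2783/38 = -73.24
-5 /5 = -1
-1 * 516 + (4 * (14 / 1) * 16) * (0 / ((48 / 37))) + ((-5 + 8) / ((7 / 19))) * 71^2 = 283725 / 7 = 40532.14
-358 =-358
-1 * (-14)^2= -196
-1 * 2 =-2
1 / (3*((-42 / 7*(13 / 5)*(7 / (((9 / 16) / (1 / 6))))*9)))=-5 / 4368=-0.00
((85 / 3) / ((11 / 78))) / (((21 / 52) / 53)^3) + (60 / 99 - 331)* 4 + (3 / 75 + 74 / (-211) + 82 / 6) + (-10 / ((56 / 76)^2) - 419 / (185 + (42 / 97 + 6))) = 9062950718856761315053 / 19956829419450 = 454127783.95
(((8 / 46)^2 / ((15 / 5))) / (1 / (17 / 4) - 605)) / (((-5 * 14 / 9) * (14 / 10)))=136 / 88831267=0.00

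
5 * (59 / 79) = 295 / 79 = 3.73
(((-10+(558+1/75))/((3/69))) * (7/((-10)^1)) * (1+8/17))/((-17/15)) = 6617261/578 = 11448.55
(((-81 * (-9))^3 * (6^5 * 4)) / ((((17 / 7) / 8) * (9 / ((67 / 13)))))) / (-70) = -358831956275712 / 1105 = -324734802059.47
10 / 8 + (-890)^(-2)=495063 / 396050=1.25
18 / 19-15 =-267 / 19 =-14.05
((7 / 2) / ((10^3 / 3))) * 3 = 0.03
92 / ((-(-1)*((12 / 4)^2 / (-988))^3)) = -88727585024 / 729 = -121711364.92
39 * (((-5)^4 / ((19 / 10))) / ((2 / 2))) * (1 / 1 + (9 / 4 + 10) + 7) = 9871875 / 38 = 259786.18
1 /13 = 0.08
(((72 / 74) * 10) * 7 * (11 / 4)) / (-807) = -2310 / 9953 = -0.23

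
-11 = -11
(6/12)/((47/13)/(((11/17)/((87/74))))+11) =0.03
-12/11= -1.09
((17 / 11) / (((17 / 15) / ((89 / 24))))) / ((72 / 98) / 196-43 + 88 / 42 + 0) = -641067 / 5185136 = -0.12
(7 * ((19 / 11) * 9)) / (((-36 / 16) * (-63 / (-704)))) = -4864 / 9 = -540.44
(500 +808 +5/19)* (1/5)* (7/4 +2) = 74571/76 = 981.20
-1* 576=-576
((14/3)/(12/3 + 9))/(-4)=-7/78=-0.09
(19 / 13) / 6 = 19 / 78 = 0.24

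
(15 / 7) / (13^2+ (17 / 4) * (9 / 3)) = 60 / 5089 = 0.01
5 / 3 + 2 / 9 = 17 / 9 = 1.89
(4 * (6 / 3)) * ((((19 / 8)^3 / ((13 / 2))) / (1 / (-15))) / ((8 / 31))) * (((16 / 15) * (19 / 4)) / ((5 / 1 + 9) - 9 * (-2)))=-4039951 / 26624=-151.74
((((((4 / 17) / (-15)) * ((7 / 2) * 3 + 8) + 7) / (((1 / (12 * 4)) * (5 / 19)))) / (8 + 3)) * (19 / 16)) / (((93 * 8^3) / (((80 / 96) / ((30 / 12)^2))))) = 617671 / 1669536000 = 0.00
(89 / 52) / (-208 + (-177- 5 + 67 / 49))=-4361 / 990236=-0.00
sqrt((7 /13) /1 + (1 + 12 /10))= sqrt(11570) /65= 1.65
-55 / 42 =-1.31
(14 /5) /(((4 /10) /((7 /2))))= 49 /2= 24.50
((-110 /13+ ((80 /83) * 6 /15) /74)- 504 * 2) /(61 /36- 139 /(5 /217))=7304397480 /43338931649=0.17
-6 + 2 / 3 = -16 / 3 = -5.33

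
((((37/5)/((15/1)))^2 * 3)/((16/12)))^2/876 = 1874161/5475000000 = 0.00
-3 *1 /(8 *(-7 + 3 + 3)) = 3 /8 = 0.38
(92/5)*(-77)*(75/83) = -106260/83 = -1280.24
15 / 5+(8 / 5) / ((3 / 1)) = 53 / 15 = 3.53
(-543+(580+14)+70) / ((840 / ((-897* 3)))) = -108537 / 280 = -387.63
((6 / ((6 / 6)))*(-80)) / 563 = -480 / 563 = -0.85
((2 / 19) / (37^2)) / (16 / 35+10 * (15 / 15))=35 / 4760013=0.00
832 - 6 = 826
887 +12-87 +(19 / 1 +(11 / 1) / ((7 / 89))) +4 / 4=6803 / 7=971.86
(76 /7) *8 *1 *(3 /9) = 608 /21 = 28.95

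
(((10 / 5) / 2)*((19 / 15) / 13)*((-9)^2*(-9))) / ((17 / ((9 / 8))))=-41553 / 8840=-4.70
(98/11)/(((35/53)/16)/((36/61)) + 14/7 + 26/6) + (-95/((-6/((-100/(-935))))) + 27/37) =15477428191/4057557603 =3.81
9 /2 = 4.50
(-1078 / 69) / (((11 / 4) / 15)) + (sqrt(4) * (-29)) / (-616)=-603013 / 7084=-85.12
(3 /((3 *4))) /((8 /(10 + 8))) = 9 /16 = 0.56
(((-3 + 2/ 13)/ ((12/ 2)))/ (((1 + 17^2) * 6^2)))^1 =-37/ 814320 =-0.00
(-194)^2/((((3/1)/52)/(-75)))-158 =-48926958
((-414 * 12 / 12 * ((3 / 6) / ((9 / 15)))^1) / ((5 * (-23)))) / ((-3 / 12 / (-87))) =1044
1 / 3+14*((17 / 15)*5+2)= 323 / 3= 107.67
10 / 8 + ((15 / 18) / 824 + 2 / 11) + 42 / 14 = 241075 / 54384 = 4.43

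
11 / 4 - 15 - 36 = -193 / 4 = -48.25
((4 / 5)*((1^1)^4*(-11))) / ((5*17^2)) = -44 / 7225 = -0.01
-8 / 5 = -1.60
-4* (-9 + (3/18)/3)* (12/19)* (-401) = -516488/57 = -9061.19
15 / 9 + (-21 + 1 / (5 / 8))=-17.73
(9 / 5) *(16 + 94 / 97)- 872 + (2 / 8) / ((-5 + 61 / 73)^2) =-150859511819 / 179287040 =-841.44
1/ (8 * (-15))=-0.01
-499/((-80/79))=39421/80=492.76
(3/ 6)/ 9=1/ 18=0.06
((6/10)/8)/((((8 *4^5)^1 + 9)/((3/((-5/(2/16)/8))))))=-9/1640200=-0.00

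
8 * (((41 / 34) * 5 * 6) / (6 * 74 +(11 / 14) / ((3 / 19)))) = 0.64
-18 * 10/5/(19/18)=-648/19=-34.11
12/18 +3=11/3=3.67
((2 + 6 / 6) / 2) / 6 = 1 / 4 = 0.25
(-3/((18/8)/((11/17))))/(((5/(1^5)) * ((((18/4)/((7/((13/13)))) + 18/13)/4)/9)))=-32032/10455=-3.06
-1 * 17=-17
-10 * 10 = -100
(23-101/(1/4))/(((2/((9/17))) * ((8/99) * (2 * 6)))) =-113157/1088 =-104.00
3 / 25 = 0.12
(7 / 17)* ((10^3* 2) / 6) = 7000 / 51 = 137.25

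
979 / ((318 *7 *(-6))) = -979 / 13356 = -0.07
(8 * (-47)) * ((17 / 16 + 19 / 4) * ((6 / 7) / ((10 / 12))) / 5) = -78678 / 175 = -449.59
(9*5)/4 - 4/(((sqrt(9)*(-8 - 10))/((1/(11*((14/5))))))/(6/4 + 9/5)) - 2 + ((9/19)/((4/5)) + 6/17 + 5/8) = 1762709/162792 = 10.83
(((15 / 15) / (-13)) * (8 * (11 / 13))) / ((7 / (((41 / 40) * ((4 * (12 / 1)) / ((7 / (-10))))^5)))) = 2298331791360000 / 19882681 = 115594662.08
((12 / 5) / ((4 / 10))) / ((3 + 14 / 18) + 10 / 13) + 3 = 1149 / 266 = 4.32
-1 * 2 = -2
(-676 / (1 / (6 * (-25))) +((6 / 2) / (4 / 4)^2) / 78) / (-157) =-2636401 / 4082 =-645.86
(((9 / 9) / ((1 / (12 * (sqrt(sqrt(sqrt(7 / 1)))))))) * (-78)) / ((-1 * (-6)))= -156 * 7^(1 / 8)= -198.96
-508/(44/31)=-3937/11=-357.91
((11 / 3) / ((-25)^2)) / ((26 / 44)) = 242 / 24375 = 0.01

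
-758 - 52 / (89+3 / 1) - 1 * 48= -806.57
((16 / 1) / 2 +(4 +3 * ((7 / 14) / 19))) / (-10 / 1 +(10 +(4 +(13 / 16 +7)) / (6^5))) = 7951.40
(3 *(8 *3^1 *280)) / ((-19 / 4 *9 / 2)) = -17920 / 19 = -943.16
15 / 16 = 0.94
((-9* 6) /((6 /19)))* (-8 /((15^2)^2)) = 152 /5625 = 0.03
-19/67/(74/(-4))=38/2479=0.02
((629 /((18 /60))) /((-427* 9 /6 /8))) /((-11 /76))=7648640 /42273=180.93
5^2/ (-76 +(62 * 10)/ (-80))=-20/ 67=-0.30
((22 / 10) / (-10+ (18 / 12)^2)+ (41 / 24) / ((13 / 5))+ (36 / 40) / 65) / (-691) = -93583 / 167083800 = -0.00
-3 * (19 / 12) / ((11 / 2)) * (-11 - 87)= 931 / 11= 84.64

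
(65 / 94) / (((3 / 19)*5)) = 0.88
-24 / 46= -12 / 23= -0.52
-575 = -575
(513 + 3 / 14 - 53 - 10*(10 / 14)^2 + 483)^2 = 8452044225 / 9604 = 880054.58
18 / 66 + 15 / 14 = 1.34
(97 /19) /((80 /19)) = 97 /80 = 1.21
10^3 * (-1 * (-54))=54000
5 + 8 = 13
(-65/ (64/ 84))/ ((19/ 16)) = -1365/ 19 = -71.84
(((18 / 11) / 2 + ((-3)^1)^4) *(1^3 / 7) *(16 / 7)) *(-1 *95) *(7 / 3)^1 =-456000 / 77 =-5922.08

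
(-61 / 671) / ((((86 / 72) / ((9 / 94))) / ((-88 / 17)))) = 1296 / 34357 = 0.04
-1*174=-174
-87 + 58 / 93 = -8033 / 93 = -86.38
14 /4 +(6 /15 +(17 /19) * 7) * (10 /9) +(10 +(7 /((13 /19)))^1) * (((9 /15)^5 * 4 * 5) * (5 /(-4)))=-28.43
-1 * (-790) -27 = 763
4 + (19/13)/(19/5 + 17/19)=24997/5798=4.31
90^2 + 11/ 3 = 24311/ 3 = 8103.67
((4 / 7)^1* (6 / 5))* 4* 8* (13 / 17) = 9984 / 595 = 16.78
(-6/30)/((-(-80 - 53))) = -1/665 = -0.00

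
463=463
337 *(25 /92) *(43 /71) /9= 6.16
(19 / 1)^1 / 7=19 / 7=2.71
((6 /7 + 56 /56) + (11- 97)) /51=-589 /357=-1.65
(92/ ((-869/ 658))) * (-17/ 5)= 1029112/ 4345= 236.85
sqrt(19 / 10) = sqrt(190) / 10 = 1.38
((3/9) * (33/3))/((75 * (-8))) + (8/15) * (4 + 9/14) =31123/12600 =2.47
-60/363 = -20/121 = -0.17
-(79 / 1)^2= -6241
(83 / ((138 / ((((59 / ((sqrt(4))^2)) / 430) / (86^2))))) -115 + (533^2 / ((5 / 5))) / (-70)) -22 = -10311155202469 / 2457720384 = -4195.41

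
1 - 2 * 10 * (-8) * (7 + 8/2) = 1761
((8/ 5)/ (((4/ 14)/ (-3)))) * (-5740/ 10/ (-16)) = -6027/ 10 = -602.70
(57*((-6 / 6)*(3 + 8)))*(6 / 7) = -537.43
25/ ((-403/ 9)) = -225/ 403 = -0.56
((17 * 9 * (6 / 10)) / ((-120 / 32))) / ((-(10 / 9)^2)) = 12393 / 625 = 19.83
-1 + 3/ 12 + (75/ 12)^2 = 613/ 16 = 38.31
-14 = -14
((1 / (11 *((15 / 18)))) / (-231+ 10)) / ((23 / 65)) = -6 / 4301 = -0.00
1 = 1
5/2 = 2.50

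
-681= -681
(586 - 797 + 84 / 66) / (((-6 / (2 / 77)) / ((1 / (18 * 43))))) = 769 / 655578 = 0.00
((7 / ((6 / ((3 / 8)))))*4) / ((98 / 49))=7 / 8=0.88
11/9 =1.22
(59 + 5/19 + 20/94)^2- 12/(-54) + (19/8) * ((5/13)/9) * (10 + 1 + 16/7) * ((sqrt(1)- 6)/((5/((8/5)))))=2309040484871/653110731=3535.45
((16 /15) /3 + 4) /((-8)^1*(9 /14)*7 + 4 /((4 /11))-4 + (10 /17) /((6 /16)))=-3332 /20985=-0.16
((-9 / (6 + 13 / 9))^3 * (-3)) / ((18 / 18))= 1594323 / 300763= 5.30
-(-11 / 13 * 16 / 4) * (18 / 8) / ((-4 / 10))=-495 / 26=-19.04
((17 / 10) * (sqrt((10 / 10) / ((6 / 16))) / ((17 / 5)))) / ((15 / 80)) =16 * sqrt(6) / 9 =4.35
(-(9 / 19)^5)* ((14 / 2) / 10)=-413343 / 24760990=-0.02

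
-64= -64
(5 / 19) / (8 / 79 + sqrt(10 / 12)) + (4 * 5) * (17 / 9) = 31205 * sqrt(30) / 585599 + 198933020 / 5270391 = 38.04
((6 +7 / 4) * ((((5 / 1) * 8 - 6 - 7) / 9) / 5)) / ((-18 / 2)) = -31 / 60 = -0.52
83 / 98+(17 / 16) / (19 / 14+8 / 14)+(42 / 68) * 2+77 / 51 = 745435 / 179928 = 4.14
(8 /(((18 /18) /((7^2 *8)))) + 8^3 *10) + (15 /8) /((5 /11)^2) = 330603 /40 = 8265.08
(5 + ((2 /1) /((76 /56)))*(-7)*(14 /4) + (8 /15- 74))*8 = -238424 /285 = -836.58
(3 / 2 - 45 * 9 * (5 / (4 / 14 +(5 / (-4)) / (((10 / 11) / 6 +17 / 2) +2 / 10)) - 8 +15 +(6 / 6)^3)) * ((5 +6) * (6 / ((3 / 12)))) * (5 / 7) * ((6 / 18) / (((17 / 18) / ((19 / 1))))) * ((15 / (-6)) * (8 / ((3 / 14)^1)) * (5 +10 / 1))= 161483488056000 / 5287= 30543500672.59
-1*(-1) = 1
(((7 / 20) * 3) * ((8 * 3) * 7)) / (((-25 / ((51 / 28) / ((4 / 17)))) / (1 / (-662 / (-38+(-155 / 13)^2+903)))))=929704041 / 11187800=83.10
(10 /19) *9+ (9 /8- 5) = 131 /152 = 0.86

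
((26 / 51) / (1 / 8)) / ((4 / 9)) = 156 / 17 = 9.18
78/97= 0.80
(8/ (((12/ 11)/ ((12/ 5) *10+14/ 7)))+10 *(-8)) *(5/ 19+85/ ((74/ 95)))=8509990/ 703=12105.25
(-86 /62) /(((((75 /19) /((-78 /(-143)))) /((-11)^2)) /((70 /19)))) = -13244 /155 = -85.45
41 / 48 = 0.85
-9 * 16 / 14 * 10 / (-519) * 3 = 720 / 1211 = 0.59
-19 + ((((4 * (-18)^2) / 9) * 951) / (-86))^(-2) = -19.00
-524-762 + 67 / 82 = -105385 / 82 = -1285.18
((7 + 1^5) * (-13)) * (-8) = 832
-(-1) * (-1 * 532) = -532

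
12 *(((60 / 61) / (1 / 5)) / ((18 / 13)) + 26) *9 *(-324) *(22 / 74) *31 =-9530309.70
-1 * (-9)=9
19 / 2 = 9.50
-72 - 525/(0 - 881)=-62907/881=-71.40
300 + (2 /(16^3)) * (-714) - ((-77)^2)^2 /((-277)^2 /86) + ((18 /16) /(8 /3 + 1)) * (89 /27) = -33793036010079 /864275456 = -39099.84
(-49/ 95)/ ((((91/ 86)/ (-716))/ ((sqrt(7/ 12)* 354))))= 25430888* sqrt(21)/ 1235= 94363.54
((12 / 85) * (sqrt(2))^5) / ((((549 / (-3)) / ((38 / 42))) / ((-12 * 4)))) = 4864 * sqrt(2) / 36295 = 0.19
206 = 206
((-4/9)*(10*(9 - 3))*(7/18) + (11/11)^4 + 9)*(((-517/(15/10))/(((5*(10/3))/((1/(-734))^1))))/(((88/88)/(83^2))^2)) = -24535951957/49545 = -495225.59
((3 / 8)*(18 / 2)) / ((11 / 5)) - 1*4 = -217 / 88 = -2.47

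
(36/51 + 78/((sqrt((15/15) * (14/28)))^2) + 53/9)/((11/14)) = 206.94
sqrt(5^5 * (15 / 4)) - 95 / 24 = -95 / 24 + 125 * sqrt(3) / 2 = 104.29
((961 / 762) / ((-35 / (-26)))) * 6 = 24986 / 4445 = 5.62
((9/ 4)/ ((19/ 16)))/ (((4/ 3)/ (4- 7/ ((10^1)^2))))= 10611/ 1900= 5.58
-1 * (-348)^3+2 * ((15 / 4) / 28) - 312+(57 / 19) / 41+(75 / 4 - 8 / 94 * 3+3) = 4547832734895 / 107912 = 42143901.84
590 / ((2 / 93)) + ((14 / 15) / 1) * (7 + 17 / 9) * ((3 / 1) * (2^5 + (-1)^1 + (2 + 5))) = 255427 / 9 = 28380.78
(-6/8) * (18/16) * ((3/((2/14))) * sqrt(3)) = -567 * sqrt(3)/32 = -30.69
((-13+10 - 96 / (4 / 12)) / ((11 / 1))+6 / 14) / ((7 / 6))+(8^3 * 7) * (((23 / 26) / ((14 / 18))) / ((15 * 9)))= 828952 / 105105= 7.89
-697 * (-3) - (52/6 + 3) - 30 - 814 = 3706/3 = 1235.33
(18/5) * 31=558/5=111.60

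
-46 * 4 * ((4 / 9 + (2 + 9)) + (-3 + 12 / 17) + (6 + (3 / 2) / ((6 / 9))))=-489854 / 153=-3201.66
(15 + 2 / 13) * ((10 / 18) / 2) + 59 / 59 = 1219 / 234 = 5.21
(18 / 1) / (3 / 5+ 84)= 10 / 47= 0.21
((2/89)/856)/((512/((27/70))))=0.00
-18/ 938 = -9/ 469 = -0.02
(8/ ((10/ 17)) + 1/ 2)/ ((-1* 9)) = -47/ 30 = -1.57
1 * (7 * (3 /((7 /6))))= 18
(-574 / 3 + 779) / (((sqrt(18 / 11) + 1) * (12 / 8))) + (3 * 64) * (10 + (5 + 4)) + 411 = 3526 * sqrt(22) / 21 + 216931 / 63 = 4230.89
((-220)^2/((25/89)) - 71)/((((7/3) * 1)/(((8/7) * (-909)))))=-3757435128/49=-76682349.55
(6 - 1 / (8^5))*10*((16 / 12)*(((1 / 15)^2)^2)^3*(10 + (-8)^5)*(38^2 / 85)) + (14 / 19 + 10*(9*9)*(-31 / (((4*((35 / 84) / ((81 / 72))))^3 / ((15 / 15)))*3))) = -165653757318164854716277 / 64370791125000000000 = -2573.43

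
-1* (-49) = 49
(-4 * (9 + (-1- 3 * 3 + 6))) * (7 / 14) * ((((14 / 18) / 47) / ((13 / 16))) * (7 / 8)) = -980 / 5499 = -0.18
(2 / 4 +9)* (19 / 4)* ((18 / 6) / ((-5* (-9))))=361 / 120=3.01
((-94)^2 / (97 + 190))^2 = 947.87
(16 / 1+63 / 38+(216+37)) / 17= 605 / 38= 15.92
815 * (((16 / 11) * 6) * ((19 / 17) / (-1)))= -1486560 / 187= -7949.52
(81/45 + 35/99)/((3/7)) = 7462/1485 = 5.02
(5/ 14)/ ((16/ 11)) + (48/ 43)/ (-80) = 11153/ 48160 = 0.23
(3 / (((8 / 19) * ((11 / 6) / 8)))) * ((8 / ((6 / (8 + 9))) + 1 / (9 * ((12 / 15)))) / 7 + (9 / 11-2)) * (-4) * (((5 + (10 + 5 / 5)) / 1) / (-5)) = 826.22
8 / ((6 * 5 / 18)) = 24 / 5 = 4.80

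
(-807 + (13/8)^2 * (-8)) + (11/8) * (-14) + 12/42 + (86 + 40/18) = -382469/504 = -758.87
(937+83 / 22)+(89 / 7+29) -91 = 137289 / 154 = 891.49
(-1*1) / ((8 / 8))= -1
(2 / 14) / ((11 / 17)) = 17 / 77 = 0.22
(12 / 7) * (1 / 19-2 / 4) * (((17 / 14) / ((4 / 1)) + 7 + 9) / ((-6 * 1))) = 2.08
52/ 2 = 26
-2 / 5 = -0.40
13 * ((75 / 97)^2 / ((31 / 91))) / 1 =6654375 / 291679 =22.81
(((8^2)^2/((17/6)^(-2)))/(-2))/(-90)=73984/405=182.68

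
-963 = -963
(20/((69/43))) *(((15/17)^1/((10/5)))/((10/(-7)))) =-3.85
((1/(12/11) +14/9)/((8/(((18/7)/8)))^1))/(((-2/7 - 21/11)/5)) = -4895/21632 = -0.23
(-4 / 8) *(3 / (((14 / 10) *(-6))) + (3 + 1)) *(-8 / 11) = 102 / 77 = 1.32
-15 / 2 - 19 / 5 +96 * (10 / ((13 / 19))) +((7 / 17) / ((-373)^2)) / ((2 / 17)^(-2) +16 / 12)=377868136736009 / 271500504470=1391.78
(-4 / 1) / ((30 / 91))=-182 / 15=-12.13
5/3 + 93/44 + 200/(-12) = -567/44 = -12.89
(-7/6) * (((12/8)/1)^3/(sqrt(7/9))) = -27 * sqrt(7)/16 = -4.46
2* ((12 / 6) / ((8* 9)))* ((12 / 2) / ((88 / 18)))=3 / 44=0.07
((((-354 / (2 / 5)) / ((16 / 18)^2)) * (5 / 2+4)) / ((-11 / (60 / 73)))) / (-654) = -4659525 / 5601728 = -0.83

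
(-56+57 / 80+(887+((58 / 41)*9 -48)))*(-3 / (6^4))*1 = -870779 / 472320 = -1.84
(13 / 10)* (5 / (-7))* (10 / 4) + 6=103 / 28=3.68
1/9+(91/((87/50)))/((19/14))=191651/4959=38.65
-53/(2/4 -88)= 0.61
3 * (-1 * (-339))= 1017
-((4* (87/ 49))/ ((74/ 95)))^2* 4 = -1092963600/ 3286969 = -332.51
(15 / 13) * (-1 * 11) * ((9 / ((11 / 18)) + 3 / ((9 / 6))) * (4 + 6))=-27600 / 13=-2123.08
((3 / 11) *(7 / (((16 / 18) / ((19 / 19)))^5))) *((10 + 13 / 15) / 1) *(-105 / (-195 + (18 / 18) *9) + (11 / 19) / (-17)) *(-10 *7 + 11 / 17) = -843838193143953 / 613558190080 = -1375.32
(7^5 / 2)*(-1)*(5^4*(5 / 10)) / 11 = -10504375 / 44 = -238735.80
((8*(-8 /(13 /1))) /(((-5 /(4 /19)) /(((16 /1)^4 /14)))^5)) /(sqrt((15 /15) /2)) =2071061638334.43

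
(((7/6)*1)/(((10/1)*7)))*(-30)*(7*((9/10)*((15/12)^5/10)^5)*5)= -6008148193359375/144115188075855872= -0.04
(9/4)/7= 9/28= 0.32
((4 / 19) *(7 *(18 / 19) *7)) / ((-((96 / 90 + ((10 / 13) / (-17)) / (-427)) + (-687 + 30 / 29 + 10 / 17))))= 144823147560 / 10140743955197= 0.01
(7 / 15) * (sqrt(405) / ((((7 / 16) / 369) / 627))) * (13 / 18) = 8020584 * sqrt(5) / 5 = 3586914.21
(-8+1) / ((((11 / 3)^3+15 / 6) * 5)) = -378 / 13985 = -0.03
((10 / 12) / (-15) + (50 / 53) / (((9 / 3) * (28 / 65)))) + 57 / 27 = 9301 / 3339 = 2.79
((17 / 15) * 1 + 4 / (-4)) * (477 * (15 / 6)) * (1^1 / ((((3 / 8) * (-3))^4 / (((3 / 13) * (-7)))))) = -160.35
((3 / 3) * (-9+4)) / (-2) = 5 / 2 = 2.50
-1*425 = -425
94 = 94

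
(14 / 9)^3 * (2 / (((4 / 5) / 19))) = 130340 / 729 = 178.79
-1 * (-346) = 346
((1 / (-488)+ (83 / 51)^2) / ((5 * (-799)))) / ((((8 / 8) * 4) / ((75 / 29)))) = -357365 / 834345312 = -0.00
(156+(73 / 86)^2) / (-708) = -1159105 / 5236368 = -0.22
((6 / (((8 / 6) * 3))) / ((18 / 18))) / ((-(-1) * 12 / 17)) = 17 / 8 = 2.12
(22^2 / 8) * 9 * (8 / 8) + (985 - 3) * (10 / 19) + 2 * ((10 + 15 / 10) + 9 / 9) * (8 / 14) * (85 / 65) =3734721 / 3458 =1080.02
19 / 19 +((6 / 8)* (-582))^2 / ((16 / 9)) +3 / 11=75451667 / 704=107175.66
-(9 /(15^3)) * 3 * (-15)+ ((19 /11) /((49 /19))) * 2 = 1.46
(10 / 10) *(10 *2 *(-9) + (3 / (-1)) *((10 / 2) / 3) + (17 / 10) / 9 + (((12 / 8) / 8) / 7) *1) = -931313 / 5040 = -184.78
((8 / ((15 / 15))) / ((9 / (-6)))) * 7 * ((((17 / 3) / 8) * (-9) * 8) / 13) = 1904 / 13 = 146.46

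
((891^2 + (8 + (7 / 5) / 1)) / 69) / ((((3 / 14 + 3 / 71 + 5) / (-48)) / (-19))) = 63130164608 / 31625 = 1996210.74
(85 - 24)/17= 61/17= 3.59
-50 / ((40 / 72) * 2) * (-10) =450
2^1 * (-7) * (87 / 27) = -406 / 9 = -45.11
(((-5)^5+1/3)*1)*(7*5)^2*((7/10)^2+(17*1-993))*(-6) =-22403855313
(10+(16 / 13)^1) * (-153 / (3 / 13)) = -7446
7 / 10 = 0.70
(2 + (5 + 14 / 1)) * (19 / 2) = 399 / 2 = 199.50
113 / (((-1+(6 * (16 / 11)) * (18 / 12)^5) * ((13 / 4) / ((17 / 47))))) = 0.19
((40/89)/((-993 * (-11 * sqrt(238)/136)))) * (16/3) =2560 * sqrt(238)/20415087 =0.00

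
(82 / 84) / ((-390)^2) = 41 / 6388200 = 0.00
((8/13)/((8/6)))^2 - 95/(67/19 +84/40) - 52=-12406338/180661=-68.67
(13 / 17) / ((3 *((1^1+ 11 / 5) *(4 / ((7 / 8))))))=455 / 26112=0.02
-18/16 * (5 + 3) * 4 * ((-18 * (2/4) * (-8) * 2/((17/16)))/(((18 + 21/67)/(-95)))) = 25309.87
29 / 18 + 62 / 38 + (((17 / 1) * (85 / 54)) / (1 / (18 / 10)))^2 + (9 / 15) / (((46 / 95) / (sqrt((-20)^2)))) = 36939571 / 15732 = 2348.05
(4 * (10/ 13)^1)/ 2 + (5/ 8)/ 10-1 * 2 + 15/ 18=271/ 624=0.43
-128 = -128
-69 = -69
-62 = -62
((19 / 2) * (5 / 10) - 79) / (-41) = 297 / 164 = 1.81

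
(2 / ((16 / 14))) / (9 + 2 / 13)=13 / 68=0.19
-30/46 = -15/23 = -0.65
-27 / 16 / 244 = -27 / 3904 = -0.01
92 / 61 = 1.51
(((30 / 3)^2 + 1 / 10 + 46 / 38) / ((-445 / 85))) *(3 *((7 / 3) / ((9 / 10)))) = -2290631 / 15219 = -150.51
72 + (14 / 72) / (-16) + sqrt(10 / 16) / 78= sqrt(10) / 312 + 41465 / 576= 72.00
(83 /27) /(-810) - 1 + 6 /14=-88061 /153090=-0.58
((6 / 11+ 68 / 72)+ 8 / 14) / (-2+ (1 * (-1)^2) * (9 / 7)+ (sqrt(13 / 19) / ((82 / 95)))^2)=9605234 / 950895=10.10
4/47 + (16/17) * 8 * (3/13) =18932/10387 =1.82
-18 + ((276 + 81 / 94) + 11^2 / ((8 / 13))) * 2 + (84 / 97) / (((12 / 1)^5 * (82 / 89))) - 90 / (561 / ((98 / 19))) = 25563475878464449 / 27542517640704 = 928.15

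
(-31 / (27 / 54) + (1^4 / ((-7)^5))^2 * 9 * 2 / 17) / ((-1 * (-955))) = -297728912428 / 4585985667515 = -0.06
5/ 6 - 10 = -55/ 6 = -9.17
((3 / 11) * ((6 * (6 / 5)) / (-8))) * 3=-81 / 110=-0.74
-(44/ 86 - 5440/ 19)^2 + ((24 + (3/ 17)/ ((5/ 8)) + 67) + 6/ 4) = -9258412976683/ 113473130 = -81591.24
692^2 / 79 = 478864 / 79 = 6061.57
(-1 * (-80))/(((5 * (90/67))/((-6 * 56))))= -60032/15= -4002.13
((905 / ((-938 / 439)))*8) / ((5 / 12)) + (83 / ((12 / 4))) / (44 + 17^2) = -3810179041 / 468531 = -8132.18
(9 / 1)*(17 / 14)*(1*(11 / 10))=1683 / 140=12.02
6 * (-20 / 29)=-120 / 29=-4.14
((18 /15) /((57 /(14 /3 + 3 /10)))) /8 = 149 /11400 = 0.01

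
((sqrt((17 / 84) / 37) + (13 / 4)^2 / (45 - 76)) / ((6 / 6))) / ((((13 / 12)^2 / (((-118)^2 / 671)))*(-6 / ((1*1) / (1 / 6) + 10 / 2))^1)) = 8.65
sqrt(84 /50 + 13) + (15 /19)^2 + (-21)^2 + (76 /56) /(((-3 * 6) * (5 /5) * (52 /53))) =sqrt(367) /5 + 2088754777 /4730544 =445.38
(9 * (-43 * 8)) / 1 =-3096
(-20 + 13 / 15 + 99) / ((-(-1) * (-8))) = -599 / 60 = -9.98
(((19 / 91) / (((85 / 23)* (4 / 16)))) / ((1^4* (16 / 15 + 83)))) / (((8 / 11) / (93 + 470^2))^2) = 7747205874458919 / 31212272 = 248210251.23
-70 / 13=-5.38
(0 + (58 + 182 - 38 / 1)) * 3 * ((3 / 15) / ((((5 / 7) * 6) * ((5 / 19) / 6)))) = 80598 / 125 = 644.78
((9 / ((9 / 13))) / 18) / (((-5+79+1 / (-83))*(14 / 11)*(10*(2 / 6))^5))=0.00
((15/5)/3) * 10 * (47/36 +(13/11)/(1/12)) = 30665/198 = 154.87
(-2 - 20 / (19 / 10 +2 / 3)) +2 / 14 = -743 / 77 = -9.65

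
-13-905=-918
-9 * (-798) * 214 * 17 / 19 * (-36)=-49505904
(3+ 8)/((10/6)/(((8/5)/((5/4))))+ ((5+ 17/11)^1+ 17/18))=34848/27853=1.25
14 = 14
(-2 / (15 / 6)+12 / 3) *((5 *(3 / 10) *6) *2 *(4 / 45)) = 128 / 25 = 5.12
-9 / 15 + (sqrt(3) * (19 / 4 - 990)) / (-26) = -3 / 5 + 3941 * sqrt(3) / 104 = 65.03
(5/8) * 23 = 115/8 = 14.38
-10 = -10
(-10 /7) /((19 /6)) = -60 /133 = -0.45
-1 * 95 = -95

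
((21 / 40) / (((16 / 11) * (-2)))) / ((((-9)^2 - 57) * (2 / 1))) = -77 / 20480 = -0.00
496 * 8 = 3968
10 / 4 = 5 / 2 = 2.50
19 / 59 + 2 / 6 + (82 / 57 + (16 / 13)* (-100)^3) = -53807908454 / 43719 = -1230767.14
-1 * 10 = -10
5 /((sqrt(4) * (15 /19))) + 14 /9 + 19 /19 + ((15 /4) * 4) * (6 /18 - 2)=-19.28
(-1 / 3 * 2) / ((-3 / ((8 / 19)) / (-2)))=-32 / 171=-0.19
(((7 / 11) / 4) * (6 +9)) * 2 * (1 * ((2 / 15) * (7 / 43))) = 49 / 473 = 0.10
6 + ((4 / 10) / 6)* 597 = 229 / 5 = 45.80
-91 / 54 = -1.69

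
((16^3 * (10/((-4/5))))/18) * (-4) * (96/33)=3276800/99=33098.99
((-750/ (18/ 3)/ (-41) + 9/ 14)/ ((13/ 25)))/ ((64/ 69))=281175/ 36736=7.65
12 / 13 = 0.92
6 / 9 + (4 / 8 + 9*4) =223 / 6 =37.17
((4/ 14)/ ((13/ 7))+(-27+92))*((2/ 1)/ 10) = 847/ 65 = 13.03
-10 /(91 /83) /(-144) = 415 /6552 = 0.06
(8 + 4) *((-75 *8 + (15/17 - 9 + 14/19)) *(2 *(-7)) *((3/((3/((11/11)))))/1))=32958912/323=102039.98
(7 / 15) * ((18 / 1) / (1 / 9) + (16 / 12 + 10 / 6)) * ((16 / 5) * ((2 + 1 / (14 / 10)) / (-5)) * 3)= -10032 / 25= -401.28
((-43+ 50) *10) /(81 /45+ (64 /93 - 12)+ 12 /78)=-423150 /56569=-7.48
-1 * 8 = -8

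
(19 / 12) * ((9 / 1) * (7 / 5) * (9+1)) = 399 / 2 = 199.50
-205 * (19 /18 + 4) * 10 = -93275 /9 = -10363.89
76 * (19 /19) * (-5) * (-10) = 3800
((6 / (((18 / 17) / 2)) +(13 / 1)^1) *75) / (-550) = -73 / 22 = -3.32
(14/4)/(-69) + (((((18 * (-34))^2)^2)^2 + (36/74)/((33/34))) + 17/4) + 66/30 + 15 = 11053119688328240415077019997/561660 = 19679378428815013380117.90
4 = 4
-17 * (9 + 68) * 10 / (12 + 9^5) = -13090 / 59061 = -0.22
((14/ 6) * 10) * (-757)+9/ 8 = -423893/ 24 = -17662.21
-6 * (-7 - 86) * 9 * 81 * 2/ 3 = 271188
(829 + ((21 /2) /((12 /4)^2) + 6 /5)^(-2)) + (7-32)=4053864 /5041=804.18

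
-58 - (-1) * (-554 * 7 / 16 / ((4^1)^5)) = -477075 / 8192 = -58.24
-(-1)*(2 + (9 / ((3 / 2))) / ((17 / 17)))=8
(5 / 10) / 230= 1 / 460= 0.00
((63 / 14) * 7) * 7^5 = 1058841 / 2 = 529420.50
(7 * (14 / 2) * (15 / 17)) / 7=105 / 17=6.18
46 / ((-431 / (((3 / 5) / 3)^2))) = -46 / 10775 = -0.00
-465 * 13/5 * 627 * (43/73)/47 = -32595849/3431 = -9500.39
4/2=2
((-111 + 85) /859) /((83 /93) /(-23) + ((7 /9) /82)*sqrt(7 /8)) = 136564181208*sqrt(14) /2715116226275 + 2234716451136 /2715116226275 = 1.01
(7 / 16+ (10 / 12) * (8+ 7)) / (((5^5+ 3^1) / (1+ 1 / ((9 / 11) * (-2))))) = 7 / 4352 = 0.00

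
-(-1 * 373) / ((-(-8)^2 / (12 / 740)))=-1119 / 11840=-0.09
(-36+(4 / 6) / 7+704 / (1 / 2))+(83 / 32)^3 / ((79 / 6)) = 37331020085 / 27181056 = 1373.42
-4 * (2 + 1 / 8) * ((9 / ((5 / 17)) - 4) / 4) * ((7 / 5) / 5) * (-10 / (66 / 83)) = 1313641 / 6600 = 199.04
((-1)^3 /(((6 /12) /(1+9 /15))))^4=65536 /625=104.86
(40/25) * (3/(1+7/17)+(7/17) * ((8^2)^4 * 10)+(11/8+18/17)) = 1879048316/17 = 110532253.88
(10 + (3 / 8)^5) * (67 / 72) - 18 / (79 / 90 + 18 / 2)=15710018129 / 2097414144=7.49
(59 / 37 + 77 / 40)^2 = 27133681 / 2190400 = 12.39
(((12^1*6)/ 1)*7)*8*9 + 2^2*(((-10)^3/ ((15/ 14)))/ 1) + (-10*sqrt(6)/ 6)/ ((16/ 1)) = 97664/ 3- 5*sqrt(6)/ 48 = 32554.41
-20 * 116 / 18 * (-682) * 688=544290560 / 9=60476728.89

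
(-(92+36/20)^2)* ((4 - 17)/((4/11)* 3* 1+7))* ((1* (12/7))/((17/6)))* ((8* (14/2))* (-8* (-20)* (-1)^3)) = -579767924736/7565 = -76638192.30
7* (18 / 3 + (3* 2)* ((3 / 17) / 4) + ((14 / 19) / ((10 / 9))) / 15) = 713223 / 16150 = 44.16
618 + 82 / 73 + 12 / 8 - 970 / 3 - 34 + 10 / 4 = 58208 / 219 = 265.79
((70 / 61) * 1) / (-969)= -70 / 59109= -0.00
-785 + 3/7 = -5492/7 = -784.57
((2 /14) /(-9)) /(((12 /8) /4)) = -0.04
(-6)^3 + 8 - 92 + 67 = -233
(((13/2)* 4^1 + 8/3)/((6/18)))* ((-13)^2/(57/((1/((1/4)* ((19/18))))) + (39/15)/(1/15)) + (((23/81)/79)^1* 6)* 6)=258270040/922167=280.07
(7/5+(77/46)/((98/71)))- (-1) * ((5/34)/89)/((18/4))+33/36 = 77384383/21923370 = 3.53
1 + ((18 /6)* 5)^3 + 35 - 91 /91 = 3410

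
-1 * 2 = -2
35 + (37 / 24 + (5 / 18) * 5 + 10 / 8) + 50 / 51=49157 / 1224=40.16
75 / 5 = 15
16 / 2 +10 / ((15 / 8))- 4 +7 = 49 / 3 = 16.33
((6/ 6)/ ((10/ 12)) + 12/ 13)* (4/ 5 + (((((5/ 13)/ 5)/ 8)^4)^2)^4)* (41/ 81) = 44107991977007671927270170259821516241273347416792177027362762087289/ 51305359172619607789209404033660366518713364737851451937315513958400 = 0.86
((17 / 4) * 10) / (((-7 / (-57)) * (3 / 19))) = 30685 / 14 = 2191.79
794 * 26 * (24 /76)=123864 /19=6519.16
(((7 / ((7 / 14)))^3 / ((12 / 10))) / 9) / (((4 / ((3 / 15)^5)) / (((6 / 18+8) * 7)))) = 2401 / 2025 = 1.19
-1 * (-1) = 1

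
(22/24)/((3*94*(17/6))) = 0.00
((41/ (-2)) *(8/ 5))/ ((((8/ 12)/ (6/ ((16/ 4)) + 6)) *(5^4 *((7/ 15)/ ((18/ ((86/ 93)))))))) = -926559/ 37625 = -24.63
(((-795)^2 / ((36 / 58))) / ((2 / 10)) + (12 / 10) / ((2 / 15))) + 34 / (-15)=152739577 / 30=5091319.23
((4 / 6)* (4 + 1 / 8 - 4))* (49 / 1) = 49 / 12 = 4.08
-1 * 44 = -44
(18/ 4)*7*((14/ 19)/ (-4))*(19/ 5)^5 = -57471561/ 12500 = -4597.72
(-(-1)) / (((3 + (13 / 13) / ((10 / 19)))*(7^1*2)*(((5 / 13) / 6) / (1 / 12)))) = 13 / 686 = 0.02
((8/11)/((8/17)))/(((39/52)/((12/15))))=272/165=1.65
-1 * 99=-99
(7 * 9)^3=250047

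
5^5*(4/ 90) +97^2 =85931/ 9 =9547.89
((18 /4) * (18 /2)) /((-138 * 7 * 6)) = -9 /1288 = -0.01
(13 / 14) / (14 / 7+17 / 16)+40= 13824 / 343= 40.30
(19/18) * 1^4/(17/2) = 19/153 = 0.12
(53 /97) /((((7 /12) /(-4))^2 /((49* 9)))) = 1099008 /97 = 11329.98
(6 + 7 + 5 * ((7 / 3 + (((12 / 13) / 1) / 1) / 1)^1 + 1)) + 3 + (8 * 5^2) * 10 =2037.28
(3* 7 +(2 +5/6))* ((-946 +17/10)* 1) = -22505.82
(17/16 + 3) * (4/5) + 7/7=17/4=4.25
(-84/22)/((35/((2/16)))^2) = -0.00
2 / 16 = 0.12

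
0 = 0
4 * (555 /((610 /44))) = 9768 /61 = 160.13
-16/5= -3.20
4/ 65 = 0.06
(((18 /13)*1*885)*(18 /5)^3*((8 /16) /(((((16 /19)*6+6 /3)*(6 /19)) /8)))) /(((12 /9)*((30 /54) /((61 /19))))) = 48453956028 /108875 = 445042.08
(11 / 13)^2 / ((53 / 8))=968 / 8957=0.11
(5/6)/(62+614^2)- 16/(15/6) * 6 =-434370791/11311740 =-38.40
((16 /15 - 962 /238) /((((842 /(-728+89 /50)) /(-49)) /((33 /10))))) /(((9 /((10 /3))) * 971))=-14849274517 /93817534500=-0.16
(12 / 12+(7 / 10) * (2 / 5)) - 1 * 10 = -218 / 25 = -8.72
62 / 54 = 31 / 27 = 1.15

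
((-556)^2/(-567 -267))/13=-1112/39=-28.51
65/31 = 2.10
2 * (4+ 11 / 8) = 43 / 4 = 10.75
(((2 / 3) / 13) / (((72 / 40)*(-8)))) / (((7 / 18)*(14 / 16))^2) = -960 / 31213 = -0.03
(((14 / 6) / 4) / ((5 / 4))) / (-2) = -7 / 30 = -0.23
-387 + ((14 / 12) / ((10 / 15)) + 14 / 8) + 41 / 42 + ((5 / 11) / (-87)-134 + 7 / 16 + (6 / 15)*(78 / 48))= -276235427 / 535920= -515.44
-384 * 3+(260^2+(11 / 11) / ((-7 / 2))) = 465134 / 7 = 66447.71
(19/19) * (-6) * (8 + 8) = -96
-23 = -23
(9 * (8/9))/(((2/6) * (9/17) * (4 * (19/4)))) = 136/57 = 2.39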